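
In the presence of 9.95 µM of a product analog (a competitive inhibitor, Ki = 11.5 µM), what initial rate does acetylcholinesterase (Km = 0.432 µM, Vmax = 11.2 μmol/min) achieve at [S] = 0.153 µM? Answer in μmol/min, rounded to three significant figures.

α = 1 + [I]/Ki = 1 + 9.95/11.5 = 1.865.
For a competitive inhibitor, Vmax is unchanged and the apparent Km becomes α·Km: Km,app = 0.806 µM, Vmax,app = 11.2 μmol/min.
v = Vmax,app·[S]/(Km,app + [S]) = 11.2 × 0.153/(0.806 + 0.153) = 1.79 μmol/min.

1.79 μmol/min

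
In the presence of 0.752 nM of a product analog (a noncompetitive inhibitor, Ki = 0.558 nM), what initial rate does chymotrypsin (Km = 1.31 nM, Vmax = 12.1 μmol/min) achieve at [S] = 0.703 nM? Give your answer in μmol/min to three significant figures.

1.80 μmol/min

With α = 1 + [I]/Ki = 1 + 0.752/0.558 = 2.348, the noncompetitive rate law is v = (Vmax/α)·[S] / (Km + [S]).
v = (12.1/2.348)×0.703 / (1.31 + 0.703) = 3.623/2.013 = 1.80 μmol/min.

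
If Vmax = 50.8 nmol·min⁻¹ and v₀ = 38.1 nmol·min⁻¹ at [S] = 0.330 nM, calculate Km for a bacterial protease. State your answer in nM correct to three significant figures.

From v = Vmax[S]/(Km+[S]), Km = [S](Vmax − v)/v.
Km = 0.330 × (50.8 − 38.1) / 38.1 = 4.191/38.1 = 0.110 nM.

0.110 nM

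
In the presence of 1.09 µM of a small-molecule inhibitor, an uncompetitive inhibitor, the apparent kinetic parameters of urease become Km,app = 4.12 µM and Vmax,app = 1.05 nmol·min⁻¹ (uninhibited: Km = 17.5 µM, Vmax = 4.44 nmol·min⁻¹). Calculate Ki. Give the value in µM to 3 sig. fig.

Uncompetitive: Vmax,app = Vmax/α (and Km,app = Km/α) with α = 1 + [I]/Ki.
α = Vmax/Vmax,app = 4.44/1.05 = 4.229.
Ki = [I]/(α − 1) = 1.09/3.229 = 0.338 µM.

0.338 µM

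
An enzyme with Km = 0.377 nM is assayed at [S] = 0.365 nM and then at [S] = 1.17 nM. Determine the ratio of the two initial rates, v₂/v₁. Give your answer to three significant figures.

Since Vmax cancels, v₂/v₁ = [S]₂(Km+[S]₁) / [S]₁(Km+[S]₂).
= 1.17×(0.377+0.365) / (0.365×(0.377+1.17)) = 0.8681/0.5647 = 1.54.

1.54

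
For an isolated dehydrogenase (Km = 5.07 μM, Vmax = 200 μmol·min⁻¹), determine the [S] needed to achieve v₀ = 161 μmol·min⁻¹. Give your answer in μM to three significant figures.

20.9 μM

Rearranging v = Vmax[S]/(Km+[S]) gives [S] = Km·v/(Vmax − v).
[S] = 5.07 × 161 / (200 − 161) = 816.3/39.00 = 20.9 μM.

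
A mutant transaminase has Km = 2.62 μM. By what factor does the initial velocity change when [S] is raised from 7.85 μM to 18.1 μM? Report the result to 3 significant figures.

1.17

The fractional saturations are [S]/(Km+[S]) = 7.85/10.47 = 0.7498 and 18.1/20.72 = 0.8736.
v₂/v₁ is just their ratio: 0.8736/0.7498 = 1.17.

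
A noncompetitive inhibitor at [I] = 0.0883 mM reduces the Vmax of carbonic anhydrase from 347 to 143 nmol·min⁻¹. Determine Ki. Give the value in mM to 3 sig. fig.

0.0619 mM

Noncompetitive: Vmax,app = Vmax/α with α = 1 + [I]/Ki.
α = Vmax/Vmax,app = 347/143 = 2.427.
Ki = [I]/(α − 1) = 0.0883/1.427 = 0.0619 mM.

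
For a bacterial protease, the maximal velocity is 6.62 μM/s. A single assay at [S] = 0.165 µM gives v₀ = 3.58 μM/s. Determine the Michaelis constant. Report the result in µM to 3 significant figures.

0.140 µM

v/Vmax = 3.58/6.62 = 0.5408 = [S]/(Km+[S]).
So Km + [S] = [S]/0.5408 = 0.3051 µM, giving Km = 0.3051 − 0.165 = 0.140 µM.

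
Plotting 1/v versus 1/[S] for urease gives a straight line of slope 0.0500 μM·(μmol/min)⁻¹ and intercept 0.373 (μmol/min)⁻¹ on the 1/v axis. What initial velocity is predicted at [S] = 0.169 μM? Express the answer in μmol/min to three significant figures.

The y-intercept is 1/Vmax, so Vmax = 1/0.373 = 2.68 μmol/min.
The slope is Km/Vmax, so Km = 0.0500 × 2.68 = 0.134 μM.
Then v = 2.68 × 0.169/(0.134 + 0.169) = 1.50 μmol/min.

1.50 μmol/min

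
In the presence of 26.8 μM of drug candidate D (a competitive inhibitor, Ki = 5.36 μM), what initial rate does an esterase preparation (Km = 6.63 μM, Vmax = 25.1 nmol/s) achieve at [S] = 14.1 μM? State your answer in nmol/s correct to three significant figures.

6.57 nmol/s

α = 1 + [I]/Ki = 1 + 26.8/5.36 = 6.000.
For a competitive inhibitor, Vmax is unchanged and the apparent Km becomes α·Km: Km,app = 39.8 μM, Vmax,app = 25.1 nmol/s.
v = Vmax,app·[S]/(Km,app + [S]) = 25.1 × 14.1/(39.8 + 14.1) = 6.57 nmol/s.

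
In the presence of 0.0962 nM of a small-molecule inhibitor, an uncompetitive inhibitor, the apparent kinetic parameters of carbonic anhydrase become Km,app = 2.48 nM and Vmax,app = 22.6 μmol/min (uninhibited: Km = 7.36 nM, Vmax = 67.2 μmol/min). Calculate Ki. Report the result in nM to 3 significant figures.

0.0487 nM

Uncompetitive: Vmax,app = Vmax/α (and Km,app = Km/α) with α = 1 + [I]/Ki.
α = Vmax/Vmax,app = 67.2/22.6 = 2.973.
Since α = 1 + [I]/Ki, [I]/Ki = 2.973 − 1 = 1.973 and Ki = 0.0962/1.973 = 0.0487 nM.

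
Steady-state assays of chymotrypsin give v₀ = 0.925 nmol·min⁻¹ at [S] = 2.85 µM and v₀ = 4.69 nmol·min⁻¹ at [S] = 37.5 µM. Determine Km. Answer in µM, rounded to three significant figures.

18.9 µM

From v = Vmax[S]/(Km+[S]), each point gives Vmax = v(Km+[S])/[S].
Equating: 0.925(Km+2.85)/2.85 = 4.69(Km+37.5)/37.5.
0.3246·Km + 0.925 = 0.1251·Km + 4.69, so (0.3246 − 0.1251)·Km = 4.69 − 0.925.
Km = 3.765/0.1995 = 18.9 µM; then Vmax = 0.925(18.9+2.85)/2.85 = 7.05 nmol·min⁻¹.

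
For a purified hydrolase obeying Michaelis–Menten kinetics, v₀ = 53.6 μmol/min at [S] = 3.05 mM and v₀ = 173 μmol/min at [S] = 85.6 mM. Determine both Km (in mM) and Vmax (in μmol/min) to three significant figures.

Km = 7.68 mM; Vmax = 189 μmol/min

In reciprocal form, 1/v = (Km/Vmax)·(1/[S]) + 1/Vmax. The two points give (1/[S], 1/v) = (0.3279, 0.01866) and (0.01168, 0.005780).
Slope = (0.01866 − 0.005780)/(0.3279 − 0.01168) = 0.04072; intercept = 0.01866 − 0.04072×0.3279 = 0.005305.
Vmax = 1/intercept = 189 μmol/min; Km = slope × Vmax = 0.04072 × 189 = 7.68 mM.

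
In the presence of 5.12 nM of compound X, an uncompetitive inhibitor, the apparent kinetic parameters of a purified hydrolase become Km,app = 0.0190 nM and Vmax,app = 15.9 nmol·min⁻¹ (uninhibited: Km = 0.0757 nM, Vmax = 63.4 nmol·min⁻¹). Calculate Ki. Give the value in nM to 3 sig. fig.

Uncompetitive: Vmax,app = Vmax/α (and Km,app = Km/α) with α = 1 + [I]/Ki.
α = Vmax/Vmax,app = 63.4/15.9 = 3.987.
Since α = 1 + [I]/Ki, [I]/Ki = 3.987 − 1 = 2.987 and Ki = 5.12/2.987 = 1.71 nM.

1.71 nM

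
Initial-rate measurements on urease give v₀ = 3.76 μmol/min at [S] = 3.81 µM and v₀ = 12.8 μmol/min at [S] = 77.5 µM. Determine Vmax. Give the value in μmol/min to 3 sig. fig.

14.6 μmol/min

In reciprocal form, 1/v = (Km/Vmax)·(1/[S]) + 1/Vmax. The two points give (1/[S], 1/v) = (0.2625, 0.2660) and (0.01290, 0.07812).
Slope = (0.2660 − 0.07812)/(0.2625 − 0.01290) = 0.7526; intercept = 0.2660 − 0.7526×0.2625 = 0.06841.
Vmax = 1/intercept = 14.6 μmol/min; Km = slope × Vmax = 0.7526 × 14.6 = 11.0 µM.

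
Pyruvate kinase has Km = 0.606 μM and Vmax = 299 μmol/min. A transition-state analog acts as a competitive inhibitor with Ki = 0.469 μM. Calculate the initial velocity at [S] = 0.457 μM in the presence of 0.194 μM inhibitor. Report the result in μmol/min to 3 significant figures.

104 μmol/min

α = 1 + [I]/Ki = 1 + 0.194/0.469 = 1.414.
For a competitive inhibitor, Vmax is unchanged and the apparent Km becomes α·Km: Km,app = 0.857 μM, Vmax,app = 299 μmol/min.
v = Vmax,app·[S]/(Km,app + [S]) = 299 × 0.457/(0.857 + 0.457) = 104 μmol/min.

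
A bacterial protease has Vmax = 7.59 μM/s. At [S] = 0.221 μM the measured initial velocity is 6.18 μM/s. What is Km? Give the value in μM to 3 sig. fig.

From v = Vmax[S]/(Km+[S]), Km = [S](Vmax − v)/v.
Km = 0.221 × (7.59 − 6.18) / 6.18 = 0.3116/6.18 = 0.0504 μM.

0.0504 μM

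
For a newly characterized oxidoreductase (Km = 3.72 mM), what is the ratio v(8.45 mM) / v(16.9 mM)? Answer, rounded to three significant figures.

0.847

The fractional saturations are [S]/(Km+[S]) = 16.9/20.62 = 0.8196 and 8.45/12.17 = 0.6943.
v₂/v₁ is just their ratio: 0.6943/0.8196 = 0.847.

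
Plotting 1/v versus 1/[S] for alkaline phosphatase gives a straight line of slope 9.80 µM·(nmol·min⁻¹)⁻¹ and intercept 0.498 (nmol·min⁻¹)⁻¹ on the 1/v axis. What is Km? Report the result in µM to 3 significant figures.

y-intercept = 1/Vmax ⇒ Vmax = 2.01 nmol·min⁻¹; slope = Km/Vmax ⇒ Km = slope × Vmax.
Km = 9.80 × 2.01 = 19.7 µM.

19.7 µM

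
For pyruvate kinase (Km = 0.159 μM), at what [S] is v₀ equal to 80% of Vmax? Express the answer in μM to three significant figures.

0.636 μM

v/Vmax = [S]/(Km+[S]) = 0.8, so [S] = Km·0.8/(1 − 0.8) = 0.159 × 4.000.
[S] = 0.636 μM.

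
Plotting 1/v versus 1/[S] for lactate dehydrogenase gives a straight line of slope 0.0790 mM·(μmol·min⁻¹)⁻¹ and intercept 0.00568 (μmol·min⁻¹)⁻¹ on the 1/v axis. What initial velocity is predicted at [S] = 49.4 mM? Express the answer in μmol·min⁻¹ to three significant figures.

137 μmol·min⁻¹

The y-intercept is 1/Vmax, so Vmax = 1/0.00568 = 176 μmol·min⁻¹.
The slope is Km/Vmax, so Km = 0.0790 × 176 = 13.9 mM.
Then v = 176 × 49.4/(13.9 + 49.4) = 137 μmol·min⁻¹.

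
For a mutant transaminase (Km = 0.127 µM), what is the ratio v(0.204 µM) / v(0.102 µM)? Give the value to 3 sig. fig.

1.38

Since Vmax cancels, v₂/v₁ = [S]₂(Km+[S]₁) / [S]₁(Km+[S]₂).
= 0.204×(0.127+0.102) / (0.102×(0.127+0.204)) = 0.04672/0.03376 = 1.38.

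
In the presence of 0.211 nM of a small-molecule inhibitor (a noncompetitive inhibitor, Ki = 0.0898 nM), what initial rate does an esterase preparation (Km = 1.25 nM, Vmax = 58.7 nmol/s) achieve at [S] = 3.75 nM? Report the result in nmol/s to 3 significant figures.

α = 1 + [I]/Ki = 1 + 0.211/0.0898 = 3.350.
For a noncompetitive inhibitor, Vmax is reduced to Vmax/α while Km is unchanged: Km,app = 1.25 nM, Vmax,app = 17.5 nmol/s.
v = Vmax,app·[S]/(Km,app + [S]) = 17.5 × 3.75/(1.25 + 3.75) = 13.1 nmol/s.

13.1 nmol/s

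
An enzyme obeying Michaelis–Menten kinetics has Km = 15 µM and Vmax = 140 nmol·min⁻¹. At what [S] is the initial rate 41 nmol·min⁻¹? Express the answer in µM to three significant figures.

The required fractional saturation is v/Vmax = 41/140 = 0.2929.
Then [S]/(Km+[S]) = 0.2929 ⇒ [S] = 15 × 0.2929/(1 − 0.2929) = 6.21 µM.

6.21 µM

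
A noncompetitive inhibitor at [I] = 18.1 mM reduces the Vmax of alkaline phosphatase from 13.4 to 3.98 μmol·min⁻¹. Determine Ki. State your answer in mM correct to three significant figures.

7.65 mM

Noncompetitive: Vmax,app = Vmax/α with α = 1 + [I]/Ki.
α = Vmax/Vmax,app = 13.4/3.98 = 3.367.
Ki = [I]/(α − 1) = 18.1/2.367 = 7.65 mM.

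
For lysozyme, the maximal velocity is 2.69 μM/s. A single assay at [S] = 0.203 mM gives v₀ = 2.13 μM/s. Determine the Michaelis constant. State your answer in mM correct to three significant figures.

0.0534 mM

From v = Vmax[S]/(Km+[S]), Km = [S](Vmax − v)/v.
Km = 0.203 × (2.69 − 2.13) / 2.13 = 0.1137/2.13 = 0.0534 mM.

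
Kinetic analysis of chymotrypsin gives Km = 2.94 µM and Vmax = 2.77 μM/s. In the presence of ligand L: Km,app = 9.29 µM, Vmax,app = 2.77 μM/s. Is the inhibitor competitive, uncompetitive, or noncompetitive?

competitive

Km increases (2.94 → 9.29 µM) while Vmax is unchanged — the hallmark of competitive inhibition.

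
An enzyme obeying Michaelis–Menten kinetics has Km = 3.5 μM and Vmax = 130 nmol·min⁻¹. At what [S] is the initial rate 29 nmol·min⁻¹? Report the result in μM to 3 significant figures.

1.00 μM

Rearranging v = Vmax[S]/(Km+[S]) gives [S] = Km·v/(Vmax − v).
[S] = 3.5 × 29 / (130 − 29) = 101.5/101.0 = 1.00 μM.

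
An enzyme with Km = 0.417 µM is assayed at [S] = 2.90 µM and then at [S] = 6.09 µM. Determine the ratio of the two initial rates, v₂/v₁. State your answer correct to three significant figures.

1.07

The fractional saturations are [S]/(Km+[S]) = 2.90/3.317 = 0.8743 and 6.09/6.507 = 0.9359.
v₂/v₁ is just their ratio: 0.9359/0.8743 = 1.07.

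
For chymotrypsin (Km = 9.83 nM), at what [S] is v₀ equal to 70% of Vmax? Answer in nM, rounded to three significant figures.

v/Vmax = [S]/(Km+[S]) = 0.7, so [S] = Km·0.7/(1 − 0.7) = 9.83 × 2.333.
[S] = 22.9 nM.

22.9 nM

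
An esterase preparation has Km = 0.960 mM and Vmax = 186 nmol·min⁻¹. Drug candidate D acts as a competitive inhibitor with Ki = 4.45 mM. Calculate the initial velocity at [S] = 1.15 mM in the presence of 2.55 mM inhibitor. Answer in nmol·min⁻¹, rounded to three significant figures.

80.4 nmol·min⁻¹

α = 1 + [I]/Ki = 1 + 2.55/4.45 = 1.573.
For a competitive inhibitor, Vmax is unchanged and the apparent Km becomes α·Km: Km,app = 1.51 mM, Vmax,app = 186 nmol·min⁻¹.
v = Vmax,app·[S]/(Km,app + [S]) = 186 × 1.15/(1.51 + 1.15) = 80.4 nmol·min⁻¹.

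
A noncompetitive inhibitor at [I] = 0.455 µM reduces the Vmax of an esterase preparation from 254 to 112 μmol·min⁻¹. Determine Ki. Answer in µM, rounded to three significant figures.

0.359 µM

Noncompetitive: Vmax,app = Vmax/α with α = 1 + [I]/Ki.
α = Vmax/Vmax,app = 254/112 = 2.268.
Since α = 1 + [I]/Ki, [I]/Ki = 2.268 − 1 = 1.268 and Ki = 0.455/1.268 = 0.359 µM.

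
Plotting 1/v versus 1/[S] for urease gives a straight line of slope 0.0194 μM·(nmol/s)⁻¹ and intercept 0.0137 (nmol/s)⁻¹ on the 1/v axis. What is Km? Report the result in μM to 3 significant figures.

y-intercept = 1/Vmax ⇒ Vmax = 73.0 nmol/s; slope = Km/Vmax ⇒ Km = slope × Vmax.
Km = 0.0194 × 73.0 = 1.42 μM.

1.42 μM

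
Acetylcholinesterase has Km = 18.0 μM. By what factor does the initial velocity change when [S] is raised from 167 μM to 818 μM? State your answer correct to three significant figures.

1.08

The fractional saturations are [S]/(Km+[S]) = 167/185.0 = 0.9027 and 818/836.0 = 0.9785.
v₂/v₁ is just their ratio: 0.9785/0.9027 = 1.08.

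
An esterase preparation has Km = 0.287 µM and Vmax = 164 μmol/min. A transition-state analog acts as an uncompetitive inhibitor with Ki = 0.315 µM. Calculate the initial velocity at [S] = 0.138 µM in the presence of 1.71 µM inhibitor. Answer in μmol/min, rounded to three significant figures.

α = 1 + [I]/Ki = 1 + 1.71/0.315 = 6.429.
For an uncompetitive inhibitor, both parameters are divided by α, giving Vmax/α and Km/α: Km,app = 0.0446 µM, Vmax,app = 25.5 μmol/min.
v = Vmax,app·[S]/(Km,app + [S]) = 25.5 × 0.138/(0.0446 + 0.138) = 19.3 μmol/min.

19.3 μmol/min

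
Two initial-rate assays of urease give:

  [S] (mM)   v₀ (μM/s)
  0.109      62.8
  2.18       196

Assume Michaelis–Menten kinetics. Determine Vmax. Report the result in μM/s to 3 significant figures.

221 μM/s

In reciprocal form, 1/v = (Km/Vmax)·(1/[S]) + 1/Vmax. The two points give (1/[S], 1/v) = (9.174, 0.01592) and (0.4587, 0.005102).
Slope = (0.01592 − 0.005102)/(9.174 − 0.4587) = 0.001242; intercept = 0.01592 − 0.001242×9.174 = 0.004532.
Vmax = 1/intercept = 221 μM/s; Km = slope × Vmax = 0.001242 × 221 = 0.274 mM.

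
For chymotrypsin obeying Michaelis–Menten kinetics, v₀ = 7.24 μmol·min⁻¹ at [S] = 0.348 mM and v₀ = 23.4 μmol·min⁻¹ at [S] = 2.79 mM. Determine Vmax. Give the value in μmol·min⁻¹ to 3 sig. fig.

34.3 μmol·min⁻¹

In reciprocal form, 1/v = (Km/Vmax)·(1/[S]) + 1/Vmax. The two points give (1/[S], 1/v) = (2.874, 0.1381) and (0.3584, 0.04274).
Slope = (0.1381 − 0.04274)/(2.874 − 0.3584) = 0.03792; intercept = 0.1381 − 0.03792×2.874 = 0.02914.
Vmax = 1/intercept = 34.3 μmol·min⁻¹; Km = slope × Vmax = 0.03792 × 34.3 = 1.30 mM.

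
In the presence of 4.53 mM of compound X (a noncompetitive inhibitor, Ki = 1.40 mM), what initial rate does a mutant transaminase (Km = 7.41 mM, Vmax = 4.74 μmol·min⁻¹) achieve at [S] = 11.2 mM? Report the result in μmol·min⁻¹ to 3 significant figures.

0.673 μmol·min⁻¹

α = 1 + [I]/Ki = 1 + 4.53/1.40 = 4.236.
For a noncompetitive inhibitor, Vmax is reduced to Vmax/α while Km is unchanged: Km,app = 7.41 mM, Vmax,app = 1.12 μmol·min⁻¹.
v = Vmax,app·[S]/(Km,app + [S]) = 1.12 × 11.2/(7.41 + 11.2) = 0.673 μmol·min⁻¹.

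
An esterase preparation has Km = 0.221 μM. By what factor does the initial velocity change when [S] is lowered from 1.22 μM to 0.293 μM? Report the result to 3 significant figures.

Since Vmax cancels, v₂/v₁ = [S]₂(Km+[S]₁) / [S]₁(Km+[S]₂).
= 0.293×(0.221+1.22) / (1.22×(0.221+0.293)) = 0.4222/0.6271 = 0.673.

0.673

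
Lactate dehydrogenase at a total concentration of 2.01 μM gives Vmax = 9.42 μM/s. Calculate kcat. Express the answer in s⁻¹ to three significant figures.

kcat = Vmax/[E]total = 9.42 μM/s / 2.01 μM = 4.69 s⁻¹.

4.69 s⁻¹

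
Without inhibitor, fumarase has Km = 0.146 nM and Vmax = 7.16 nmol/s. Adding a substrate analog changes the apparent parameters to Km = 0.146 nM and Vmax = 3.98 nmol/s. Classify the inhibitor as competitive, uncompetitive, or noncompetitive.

noncompetitive

Vmax decreases (7.16 → 3.98 nmol/s) while Km is unchanged — pure noncompetitive inhibition.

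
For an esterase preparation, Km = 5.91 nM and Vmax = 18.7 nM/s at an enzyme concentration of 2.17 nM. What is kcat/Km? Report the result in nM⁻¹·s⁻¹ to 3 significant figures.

kcat = Vmax/[E]total = 18.7/2.17 = 8.62 s⁻¹.
kcat/Km = 8.62/5.91 = 1.46 nM⁻¹·s⁻¹.

1.46 nM⁻¹·s⁻¹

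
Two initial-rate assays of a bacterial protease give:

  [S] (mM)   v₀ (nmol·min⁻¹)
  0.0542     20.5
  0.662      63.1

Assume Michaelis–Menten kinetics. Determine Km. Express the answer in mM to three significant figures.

In reciprocal form, 1/v = (Km/Vmax)·(1/[S]) + 1/Vmax. The two points give (1/[S], 1/v) = (18.45, 0.04878) and (1.511, 0.01585).
Slope = (0.04878 − 0.01585)/(18.45 − 1.511) = 0.001944; intercept = 0.04878 − 0.001944×18.45 = 0.01291.
Vmax = 1/intercept = 77.5 nmol·min⁻¹; Km = slope × Vmax = 0.001944 × 77.5 = 0.151 mM.

0.151 mM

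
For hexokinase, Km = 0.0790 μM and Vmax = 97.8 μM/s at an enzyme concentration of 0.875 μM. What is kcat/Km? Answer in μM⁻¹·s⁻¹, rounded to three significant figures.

1410 μM⁻¹·s⁻¹

kcat = Vmax/[E]total = 97.8/0.875 = 112 s⁻¹.
kcat/Km = 112/0.0790 = 1410 μM⁻¹·s⁻¹.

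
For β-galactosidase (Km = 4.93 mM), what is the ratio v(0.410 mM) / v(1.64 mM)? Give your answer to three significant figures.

Since Vmax cancels, v₂/v₁ = [S]₂(Km+[S]₁) / [S]₁(Km+[S]₂).
= 0.410×(4.93+1.64) / (1.64×(4.93+0.410)) = 2.694/8.758 = 0.308.

0.308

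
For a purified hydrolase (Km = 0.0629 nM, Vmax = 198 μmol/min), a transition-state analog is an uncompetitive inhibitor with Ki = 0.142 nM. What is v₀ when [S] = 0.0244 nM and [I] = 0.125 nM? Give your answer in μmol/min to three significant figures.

With α = 1 + [I]/Ki = 1 + 0.125/0.142 = 1.880, the uncompetitive rate law is v = (Vmax/α)·[S] / (Km/α + [S]).
v = (198/1.880)×0.0244 / (0.0629/1.880 + 0.0244) = 2.569/0.05785 = 44.4 μmol/min.

44.4 μmol/min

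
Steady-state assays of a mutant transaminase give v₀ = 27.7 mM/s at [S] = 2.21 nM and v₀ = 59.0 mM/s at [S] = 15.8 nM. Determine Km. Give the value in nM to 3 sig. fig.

3.56 nM

From v = Vmax[S]/(Km+[S]), each point gives Vmax = v(Km+[S])/[S].
Equating: 27.7(Km+2.21)/2.21 = 59.0(Km+15.8)/15.8.
12.53·Km + 27.7 = 3.734·Km + 59.0, so (12.53 − 3.734)·Km = 59.0 − 27.7.
Km = 31.30/8.800 = 3.56 nM; then Vmax = 27.7(3.56+2.21)/2.21 = 72.3 mM/s.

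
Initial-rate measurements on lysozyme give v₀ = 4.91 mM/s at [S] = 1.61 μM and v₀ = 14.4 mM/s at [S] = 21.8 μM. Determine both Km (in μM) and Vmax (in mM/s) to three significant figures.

Km = 3.97 μM; Vmax = 17.0 mM/s

In reciprocal form, 1/v = (Km/Vmax)·(1/[S]) + 1/Vmax. The two points give (1/[S], 1/v) = (0.6211, 0.2037) and (0.04587, 0.06944).
Slope = (0.2037 − 0.06944)/(0.6211 − 0.04587) = 0.2333; intercept = 0.2037 − 0.2333×0.6211 = 0.05874.
Vmax = 1/intercept = 17.0 mM/s; Km = slope × Vmax = 0.2333 × 17.0 = 3.97 μM.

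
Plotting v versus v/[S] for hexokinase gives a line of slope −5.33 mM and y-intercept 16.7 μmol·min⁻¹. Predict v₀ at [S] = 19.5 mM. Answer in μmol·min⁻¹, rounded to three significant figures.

In the Eadie–Hofstee form v = Vmax − Km·(v/[S]), the slope is −Km and the intercept is Vmax, so Km = 5.33 mM and Vmax = 16.7 μmol·min⁻¹.
v = 16.7 × 19.5/(5.33 + 19.5) = 13.1 μmol·min⁻¹.

13.1 μmol·min⁻¹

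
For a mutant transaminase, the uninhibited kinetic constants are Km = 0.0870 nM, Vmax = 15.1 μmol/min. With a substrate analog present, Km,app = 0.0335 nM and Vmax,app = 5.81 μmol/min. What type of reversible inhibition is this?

uncompetitive

Both Km and Vmax decrease by the same factor (~2.60-fold) — characteristic of uncompetitive inhibition.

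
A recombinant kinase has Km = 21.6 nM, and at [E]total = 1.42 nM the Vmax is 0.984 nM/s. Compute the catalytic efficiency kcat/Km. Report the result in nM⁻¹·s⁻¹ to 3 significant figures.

0.0321 nM⁻¹·s⁻¹

kcat = Vmax/[E]total = 0.984/1.42 = 0.693 s⁻¹.
kcat/Km = 0.693/21.6 = 0.0321 nM⁻¹·s⁻¹.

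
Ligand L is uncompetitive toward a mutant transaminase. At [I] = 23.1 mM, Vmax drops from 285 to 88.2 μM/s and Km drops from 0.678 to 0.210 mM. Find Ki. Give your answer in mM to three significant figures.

Uncompetitive: Vmax,app = Vmax/α (and Km,app = Km/α) with α = 1 + [I]/Ki.
α = Vmax/Vmax,app = 285/88.2 = 3.231.
Ki = [I]/(α − 1) = 23.1/2.231 = 10.4 mM.

10.4 mM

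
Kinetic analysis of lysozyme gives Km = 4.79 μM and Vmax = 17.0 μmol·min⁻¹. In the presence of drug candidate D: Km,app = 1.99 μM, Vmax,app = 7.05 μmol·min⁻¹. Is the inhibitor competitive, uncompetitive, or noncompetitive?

uncompetitive

Both Km and Vmax decrease by the same factor (~2.41-fold) — characteristic of uncompetitive inhibition.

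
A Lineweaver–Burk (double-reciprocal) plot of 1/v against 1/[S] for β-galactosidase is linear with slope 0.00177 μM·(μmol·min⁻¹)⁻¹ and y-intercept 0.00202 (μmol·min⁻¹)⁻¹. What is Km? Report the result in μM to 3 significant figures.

0.876 μM

y-intercept = 1/Vmax ⇒ Vmax = 495 μmol·min⁻¹; slope = Km/Vmax ⇒ Km = slope × Vmax.
Km = 0.00177 × 495 = 0.876 μM.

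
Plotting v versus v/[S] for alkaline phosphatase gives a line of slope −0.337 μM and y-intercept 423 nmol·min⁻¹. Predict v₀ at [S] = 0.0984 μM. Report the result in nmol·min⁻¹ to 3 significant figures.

In the Eadie–Hofstee form v = Vmax − Km·(v/[S]), the slope is −Km and the intercept is Vmax, so Km = 0.337 μM and Vmax = 423 nmol·min⁻¹.
v = 423 × 0.0984/(0.337 + 0.0984) = 95.6 nmol·min⁻¹.

95.6 nmol·min⁻¹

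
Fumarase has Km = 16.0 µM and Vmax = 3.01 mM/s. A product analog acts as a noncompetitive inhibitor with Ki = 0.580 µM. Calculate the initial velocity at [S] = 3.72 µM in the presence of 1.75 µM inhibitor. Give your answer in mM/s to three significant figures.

0.141 mM/s

With α = 1 + [I]/Ki = 1 + 1.75/0.580 = 4.017, the noncompetitive rate law is v = (Vmax/α)·[S] / (Km + [S]).
v = (3.01/4.017)×3.72 / (16.0 + 3.72) = 2.787/19.72 = 0.141 mM/s.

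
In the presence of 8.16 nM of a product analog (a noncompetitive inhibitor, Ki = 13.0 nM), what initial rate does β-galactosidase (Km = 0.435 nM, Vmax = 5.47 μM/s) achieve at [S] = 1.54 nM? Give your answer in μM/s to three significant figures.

With α = 1 + [I]/Ki = 1 + 8.16/13.0 = 1.628, the noncompetitive rate law is v = (Vmax/α)·[S] / (Km + [S]).
v = (5.47/1.628)×1.54 / (0.435 + 1.54) = 5.175/1.975 = 2.62 μM/s.

2.62 μM/s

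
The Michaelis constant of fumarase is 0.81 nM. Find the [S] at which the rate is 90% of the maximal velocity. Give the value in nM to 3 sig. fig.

v/Vmax = [S]/(Km+[S]) = 0.9, so [S] = Km·0.9/(1 − 0.9) = 0.81 × 9.000.
[S] = 7.29 nM.

7.29 nM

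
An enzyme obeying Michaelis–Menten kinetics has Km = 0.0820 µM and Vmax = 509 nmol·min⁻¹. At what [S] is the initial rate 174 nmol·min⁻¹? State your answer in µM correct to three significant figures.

0.0426 µM

Rearranging v = Vmax[S]/(Km+[S]) gives [S] = Km·v/(Vmax − v).
[S] = 0.0820 × 174 / (509 − 174) = 14.27/335.0 = 0.0426 µM.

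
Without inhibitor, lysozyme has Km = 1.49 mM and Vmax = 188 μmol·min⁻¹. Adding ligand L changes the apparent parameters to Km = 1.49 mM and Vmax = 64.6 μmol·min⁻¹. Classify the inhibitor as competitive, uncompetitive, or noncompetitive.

noncompetitive

Vmax decreases (188 → 64.6 μmol·min⁻¹) while Km is unchanged — pure noncompetitive inhibition.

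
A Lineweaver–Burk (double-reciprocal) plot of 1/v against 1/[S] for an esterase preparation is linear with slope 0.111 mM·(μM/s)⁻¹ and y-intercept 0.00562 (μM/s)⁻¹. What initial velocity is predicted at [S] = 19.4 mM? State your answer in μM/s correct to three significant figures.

The y-intercept is 1/Vmax, so Vmax = 1/0.00562 = 178 μM/s.
The slope is Km/Vmax, so Km = 0.111 × 178 = 19.8 mM.
Then v = 178 × 19.4/(19.8 + 19.4) = 88.2 μM/s.

88.2 μM/s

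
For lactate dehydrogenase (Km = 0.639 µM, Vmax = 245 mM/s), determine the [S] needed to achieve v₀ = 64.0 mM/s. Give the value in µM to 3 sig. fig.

The required fractional saturation is v/Vmax = 64.0/245 = 0.2612.
Then [S]/(Km+[S]) = 0.2612 ⇒ [S] = 0.639 × 0.2612/(1 − 0.2612) = 0.226 µM.

0.226 µM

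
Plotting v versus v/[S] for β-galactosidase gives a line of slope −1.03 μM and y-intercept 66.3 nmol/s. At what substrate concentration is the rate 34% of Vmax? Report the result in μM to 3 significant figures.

The Eadie–Hofstee slope gives Km = 1.03 μM (slope = −Km).
v/Vmax = [S]/(Km+[S]) = 0.34 ⇒ [S] = Km·0.34/(1−0.34) = 1.03 × 0.5152 = 0.531 μM.

0.531 μM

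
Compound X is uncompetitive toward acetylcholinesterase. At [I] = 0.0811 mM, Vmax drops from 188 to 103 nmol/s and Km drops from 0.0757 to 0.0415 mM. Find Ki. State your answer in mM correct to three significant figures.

Uncompetitive: Vmax,app = Vmax/α (and Km,app = Km/α) with α = 1 + [I]/Ki.
α = Vmax/Vmax,app = 188/103 = 1.825.
Ki = [I]/(α − 1) = 0.0811/0.8252 = 0.0983 mM.

0.0983 mM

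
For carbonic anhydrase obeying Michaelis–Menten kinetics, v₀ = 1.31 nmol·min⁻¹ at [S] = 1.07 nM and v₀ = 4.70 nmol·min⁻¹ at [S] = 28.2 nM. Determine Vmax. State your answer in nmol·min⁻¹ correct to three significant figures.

From v = Vmax[S]/(Km+[S]), each point gives Vmax = v(Km+[S])/[S].
Equating: 1.31(Km+1.07)/1.07 = 4.70(Km+28.2)/28.2.
1.224·Km + 1.31 = 0.1667·Km + 4.70, so (1.224 − 0.1667)·Km = 4.70 − 1.31.
Km = 3.390/1.058 = 3.21 nM; then Vmax = 1.31(3.21+1.07)/1.07 = 5.23 nmol·min⁻¹.

5.23 nmol·min⁻¹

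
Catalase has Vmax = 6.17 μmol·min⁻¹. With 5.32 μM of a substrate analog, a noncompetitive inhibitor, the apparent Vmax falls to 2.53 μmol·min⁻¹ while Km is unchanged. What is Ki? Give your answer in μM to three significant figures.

Noncompetitive: Vmax,app = Vmax/α with α = 1 + [I]/Ki.
α = Vmax/Vmax,app = 6.17/2.53 = 2.439.
Ki = [I]/(α − 1) = 5.32/1.439 = 3.70 μM.

3.70 μM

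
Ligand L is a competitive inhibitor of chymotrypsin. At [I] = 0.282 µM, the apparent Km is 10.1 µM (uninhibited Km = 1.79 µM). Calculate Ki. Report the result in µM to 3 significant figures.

0.0607 µM

Competitive: Km,app = α·Km with α = 1 + [I]/Ki.
α = Km,app/Km = 10.1/1.79 = 5.642.
Since α = 1 + [I]/Ki, [I]/Ki = 5.642 − 1 = 4.642 and Ki = 0.282/4.642 = 0.0607 µM.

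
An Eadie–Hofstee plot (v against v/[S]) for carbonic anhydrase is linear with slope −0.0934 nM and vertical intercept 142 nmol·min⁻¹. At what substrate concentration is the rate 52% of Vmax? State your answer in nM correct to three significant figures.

The Eadie–Hofstee slope gives Km = 0.0934 nM (slope = −Km).
v/Vmax = [S]/(Km+[S]) = 0.52 ⇒ [S] = Km·0.52/(1−0.52) = 0.0934 × 1.083 = 0.101 nM.

0.101 nM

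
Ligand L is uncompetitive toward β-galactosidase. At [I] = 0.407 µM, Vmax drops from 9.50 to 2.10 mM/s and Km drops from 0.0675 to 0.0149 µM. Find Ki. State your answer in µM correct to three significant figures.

0.115 µM

Uncompetitive: Vmax,app = Vmax/α (and Km,app = Km/α) with α = 1 + [I]/Ki.
α = Vmax/Vmax,app = 9.50/2.10 = 4.524.
Since α = 1 + [I]/Ki, [I]/Ki = 4.524 − 1 = 3.524 and Ki = 0.407/3.524 = 0.115 µM.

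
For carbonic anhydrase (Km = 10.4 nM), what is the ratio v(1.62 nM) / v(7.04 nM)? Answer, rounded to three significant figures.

0.334

Since Vmax cancels, v₂/v₁ = [S]₂(Km+[S]₁) / [S]₁(Km+[S]₂).
= 1.62×(10.4+7.04) / (7.04×(10.4+1.62)) = 28.25/84.62 = 0.334.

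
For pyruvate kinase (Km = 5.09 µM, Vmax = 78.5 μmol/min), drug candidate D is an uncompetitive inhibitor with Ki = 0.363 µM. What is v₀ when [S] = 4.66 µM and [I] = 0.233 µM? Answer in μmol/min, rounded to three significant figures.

α = 1 + [I]/Ki = 1 + 0.233/0.363 = 1.642.
For an uncompetitive inhibitor, both parameters are divided by α, giving Vmax/α and Km/α: Km,app = 3.10 µM, Vmax,app = 47.8 μmol/min.
v = Vmax,app·[S]/(Km,app + [S]) = 47.8 × 4.66/(3.10 + 4.66) = 28.7 μmol/min.

28.7 μmol/min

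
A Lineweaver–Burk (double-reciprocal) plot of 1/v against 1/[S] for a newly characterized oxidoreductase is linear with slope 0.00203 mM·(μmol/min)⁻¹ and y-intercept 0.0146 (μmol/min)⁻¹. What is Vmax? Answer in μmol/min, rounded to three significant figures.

68.5 μmol/min

The y-intercept of a Lineweaver–Burk plot equals 1/Vmax, so Vmax = 1/0.0146 = 68.5 μmol/min.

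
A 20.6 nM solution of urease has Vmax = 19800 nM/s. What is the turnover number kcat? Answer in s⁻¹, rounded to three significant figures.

961 s⁻¹

kcat = Vmax/[E]total = 19800 nM/s / 20.6 nM = 961 s⁻¹.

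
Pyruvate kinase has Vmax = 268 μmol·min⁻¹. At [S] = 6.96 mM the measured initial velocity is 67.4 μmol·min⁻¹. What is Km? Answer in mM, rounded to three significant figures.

From v = Vmax[S]/(Km+[S]), Km = [S](Vmax − v)/v.
Km = 6.96 × (268 − 67.4) / 67.4 = 1396/67.4 = 20.7 mM.

20.7 mM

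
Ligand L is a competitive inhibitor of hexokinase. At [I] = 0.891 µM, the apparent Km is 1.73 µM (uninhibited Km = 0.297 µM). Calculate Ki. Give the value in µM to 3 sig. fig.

0.185 µM

Competitive: Km,app = α·Km with α = 1 + [I]/Ki.
α = Km,app/Km = 1.73/0.297 = 5.825.
Since α = 1 + [I]/Ki, [I]/Ki = 5.825 − 1 = 4.825 and Ki = 0.891/4.825 = 0.185 µM.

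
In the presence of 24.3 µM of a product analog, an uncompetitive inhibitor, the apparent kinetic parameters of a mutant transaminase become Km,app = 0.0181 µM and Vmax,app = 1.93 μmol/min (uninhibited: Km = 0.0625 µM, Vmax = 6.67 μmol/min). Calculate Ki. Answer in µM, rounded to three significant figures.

Uncompetitive: Vmax,app = Vmax/α (and Km,app = Km/α) with α = 1 + [I]/Ki.
α = Vmax/Vmax,app = 6.67/1.93 = 3.456.
Ki = [I]/(α − 1) = 24.3/2.456 = 9.89 µM.

9.89 µM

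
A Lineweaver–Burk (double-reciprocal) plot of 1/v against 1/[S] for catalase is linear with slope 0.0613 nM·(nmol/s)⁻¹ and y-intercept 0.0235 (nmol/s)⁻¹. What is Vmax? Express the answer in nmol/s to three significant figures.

42.6 nmol/s

The y-intercept of a Lineweaver–Burk plot equals 1/Vmax, so Vmax = 1/0.0235 = 42.6 nmol/s.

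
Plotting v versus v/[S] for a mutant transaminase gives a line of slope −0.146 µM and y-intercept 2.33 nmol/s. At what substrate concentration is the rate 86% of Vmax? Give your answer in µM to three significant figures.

0.897 µM

The Eadie–Hofstee slope gives Km = 0.146 µM (slope = −Km).
v/Vmax = [S]/(Km+[S]) = 0.86 ⇒ [S] = Km·0.86/(1−0.86) = 0.146 × 6.143 = 0.897 µM.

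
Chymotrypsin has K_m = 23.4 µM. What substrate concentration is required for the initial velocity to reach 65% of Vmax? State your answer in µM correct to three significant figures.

43.5 µM

v/Vmax = [S]/(Km+[S]) = 0.65, so [S] = Km·0.65/(1 − 0.65) = 23.4 × 1.857.
[S] = 43.5 µM.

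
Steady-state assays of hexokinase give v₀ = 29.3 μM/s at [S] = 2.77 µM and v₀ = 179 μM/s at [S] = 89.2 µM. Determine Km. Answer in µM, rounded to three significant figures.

From v = Vmax[S]/(Km+[S]), each point gives Vmax = v(Km+[S])/[S].
Equating: 29.3(Km+2.77)/2.77 = 179(Km+89.2)/89.2.
10.58·Km + 29.3 = 2.007·Km + 179, so (10.58 − 2.007)·Km = 179 − 29.3.
Km = 149.7/8.571 = 17.5 µM; then Vmax = 29.3(17.5+2.77)/2.77 = 214 μM/s.

17.5 µM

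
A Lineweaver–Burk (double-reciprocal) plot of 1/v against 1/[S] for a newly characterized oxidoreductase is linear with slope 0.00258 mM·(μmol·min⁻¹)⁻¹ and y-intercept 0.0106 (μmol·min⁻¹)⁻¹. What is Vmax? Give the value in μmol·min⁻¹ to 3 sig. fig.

94.3 μmol·min⁻¹

The y-intercept of a Lineweaver–Burk plot equals 1/Vmax, so Vmax = 1/0.0106 = 94.3 μmol·min⁻¹.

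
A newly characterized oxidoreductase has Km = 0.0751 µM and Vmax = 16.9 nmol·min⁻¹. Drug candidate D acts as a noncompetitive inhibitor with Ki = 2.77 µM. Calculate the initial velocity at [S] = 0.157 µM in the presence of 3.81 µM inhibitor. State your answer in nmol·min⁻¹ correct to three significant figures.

α = 1 + [I]/Ki = 1 + 3.81/2.77 = 2.375.
For a noncompetitive inhibitor, Vmax is reduced to Vmax/α while Km is unchanged: Km,app = 0.0751 µM, Vmax,app = 7.11 nmol·min⁻¹.
v = Vmax,app·[S]/(Km,app + [S]) = 7.11 × 0.157/(0.0751 + 0.157) = 4.81 nmol·min⁻¹.

4.81 nmol·min⁻¹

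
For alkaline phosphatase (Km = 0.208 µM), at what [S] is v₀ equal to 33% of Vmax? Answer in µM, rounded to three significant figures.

v/Vmax = [S]/(Km+[S]) = 0.33, so [S] = Km·0.33/(1 − 0.33) = 0.208 × 0.4925.
[S] = 0.102 µM.

0.102 µM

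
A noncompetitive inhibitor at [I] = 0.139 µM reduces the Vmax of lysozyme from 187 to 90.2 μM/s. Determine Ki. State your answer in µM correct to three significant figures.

0.130 µM

Noncompetitive: Vmax,app = Vmax/α with α = 1 + [I]/Ki.
α = Vmax/Vmax,app = 187/90.2 = 2.073.
Since α = 1 + [I]/Ki, [I]/Ki = 2.073 − 1 = 1.073 and Ki = 0.139/1.073 = 0.130 µM.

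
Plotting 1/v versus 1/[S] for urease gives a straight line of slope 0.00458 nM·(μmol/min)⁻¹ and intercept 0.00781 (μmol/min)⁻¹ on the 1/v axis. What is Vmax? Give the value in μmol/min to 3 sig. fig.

128 μmol/min

The y-intercept of a Lineweaver–Burk plot equals 1/Vmax, so Vmax = 1/0.00781 = 128 μmol/min.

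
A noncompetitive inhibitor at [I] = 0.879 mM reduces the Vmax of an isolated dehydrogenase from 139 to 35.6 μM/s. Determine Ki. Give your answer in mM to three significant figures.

Noncompetitive: Vmax,app = Vmax/α with α = 1 + [I]/Ki.
α = Vmax/Vmax,app = 139/35.6 = 3.904.
Ki = [I]/(α − 1) = 0.879/2.904 = 0.303 mM.

0.303 mM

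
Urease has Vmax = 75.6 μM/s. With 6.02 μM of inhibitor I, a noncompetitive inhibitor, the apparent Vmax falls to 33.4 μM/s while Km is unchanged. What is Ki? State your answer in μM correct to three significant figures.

Noncompetitive: Vmax,app = Vmax/α with α = 1 + [I]/Ki.
α = Vmax/Vmax,app = 75.6/33.4 = 2.263.
Ki = [I]/(α − 1) = 6.02/1.263 = 4.76 μM.

4.76 μM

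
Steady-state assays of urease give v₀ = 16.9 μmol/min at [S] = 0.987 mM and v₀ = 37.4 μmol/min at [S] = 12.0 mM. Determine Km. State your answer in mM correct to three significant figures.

1.46 mM

From v = Vmax[S]/(Km+[S]), each point gives Vmax = v(Km+[S])/[S].
Equating: 16.9(Km+0.987)/0.987 = 37.4(Km+12.0)/12.0.
17.12·Km + 16.9 = 3.117·Km + 37.4, so (17.12 − 3.117)·Km = 37.4 − 16.9.
Km = 20.50/14.01 = 1.46 mM; then Vmax = 16.9(1.46+0.987)/0.987 = 42.0 μmol/min.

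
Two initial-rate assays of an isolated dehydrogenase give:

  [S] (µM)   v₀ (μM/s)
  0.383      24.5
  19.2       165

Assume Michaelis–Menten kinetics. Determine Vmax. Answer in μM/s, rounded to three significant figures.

187 μM/s

In reciprocal form, 1/v = (Km/Vmax)·(1/[S]) + 1/Vmax. The two points give (1/[S], 1/v) = (2.611, 0.04082) and (0.05208, 0.006061).
Slope = (0.04082 − 0.006061)/(2.611 − 0.05208) = 0.01358; intercept = 0.04082 − 0.01358×2.611 = 0.005353.
Vmax = 1/intercept = 187 μM/s; Km = slope × Vmax = 0.01358 × 187 = 2.54 µM.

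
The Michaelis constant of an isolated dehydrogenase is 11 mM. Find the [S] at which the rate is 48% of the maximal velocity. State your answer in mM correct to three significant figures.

v/Vmax = [S]/(Km+[S]) = 0.48, so [S] = Km·0.48/(1 − 0.48) = 11 × 0.9231.
[S] = 10.2 mM.

10.2 mM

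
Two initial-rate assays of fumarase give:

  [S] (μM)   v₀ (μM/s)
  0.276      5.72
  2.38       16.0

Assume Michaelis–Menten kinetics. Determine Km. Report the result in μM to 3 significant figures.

In reciprocal form, 1/v = (Km/Vmax)·(1/[S]) + 1/Vmax. The two points give (1/[S], 1/v) = (3.623, 0.1748) and (0.4202, 0.06250).
Slope = (0.1748 − 0.06250)/(3.623 − 0.4202) = 0.03507; intercept = 0.1748 − 0.03507×3.623 = 0.04777.
Vmax = 1/intercept = 20.9 μM/s; Km = slope × Vmax = 0.03507 × 20.9 = 0.734 μM.

0.734 μM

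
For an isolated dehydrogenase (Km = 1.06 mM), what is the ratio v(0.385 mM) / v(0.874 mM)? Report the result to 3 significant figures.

0.590

Since Vmax cancels, v₂/v₁ = [S]₂(Km+[S]₁) / [S]₁(Km+[S]₂).
= 0.385×(1.06+0.874) / (0.874×(1.06+0.385)) = 0.7446/1.263 = 0.590.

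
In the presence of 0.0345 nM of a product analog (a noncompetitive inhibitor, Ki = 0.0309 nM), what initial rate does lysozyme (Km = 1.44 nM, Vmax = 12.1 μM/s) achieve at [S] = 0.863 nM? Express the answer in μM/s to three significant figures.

With α = 1 + [I]/Ki = 1 + 0.0345/0.0309 = 2.117, the noncompetitive rate law is v = (Vmax/α)·[S] / (Km + [S]).
v = (12.1/2.117)×0.863 / (1.44 + 0.863) = 4.934/2.303 = 2.14 μM/s.

2.14 μM/s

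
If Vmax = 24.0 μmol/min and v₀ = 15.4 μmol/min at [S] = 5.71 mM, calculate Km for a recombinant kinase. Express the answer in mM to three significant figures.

3.19 mM

v/Vmax = 15.4/24.0 = 0.6417 = [S]/(Km+[S]).
So Km + [S] = [S]/0.6417 = 8.899 mM, giving Km = 8.899 − 5.71 = 3.19 mM.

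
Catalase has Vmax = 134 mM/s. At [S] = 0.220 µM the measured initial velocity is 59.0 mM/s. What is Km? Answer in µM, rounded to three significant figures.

v/Vmax = 59.0/134 = 0.4403 = [S]/(Km+[S]).
So Km + [S] = [S]/0.4403 = 0.4997 µM, giving Km = 0.4997 − 0.220 = 0.280 µM.

0.280 µM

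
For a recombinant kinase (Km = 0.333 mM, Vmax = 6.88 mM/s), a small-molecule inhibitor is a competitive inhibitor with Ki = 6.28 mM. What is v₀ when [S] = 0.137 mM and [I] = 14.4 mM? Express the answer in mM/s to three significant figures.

With α = 1 + [I]/Ki = 1 + 14.4/6.28 = 3.293, the competitive rate law is v = Vmax[S] / (αKm + [S]).
v = 6.88×0.137 / (3.293×0.333 + 0.137) = 0.9426/1.234 = 0.764 mM/s.

0.764 mM/s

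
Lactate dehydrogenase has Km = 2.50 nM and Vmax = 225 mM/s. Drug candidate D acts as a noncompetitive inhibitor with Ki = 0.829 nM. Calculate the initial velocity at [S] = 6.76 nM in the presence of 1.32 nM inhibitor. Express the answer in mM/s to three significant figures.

With α = 1 + [I]/Ki = 1 + 1.32/0.829 = 2.592, the noncompetitive rate law is v = (Vmax/α)·[S] / (Km + [S]).
v = (225/2.592)×6.76 / (2.50 + 6.76) = 586.7/9.260 = 63.4 mM/s.

63.4 mM/s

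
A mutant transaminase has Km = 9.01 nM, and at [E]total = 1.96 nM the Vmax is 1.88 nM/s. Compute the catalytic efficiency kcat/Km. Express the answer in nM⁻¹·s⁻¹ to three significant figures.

kcat = Vmax/[E]total = 1.88/1.96 = 0.959 s⁻¹.
kcat/Km = 0.959/9.01 = 0.106 nM⁻¹·s⁻¹.

0.106 nM⁻¹·s⁻¹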